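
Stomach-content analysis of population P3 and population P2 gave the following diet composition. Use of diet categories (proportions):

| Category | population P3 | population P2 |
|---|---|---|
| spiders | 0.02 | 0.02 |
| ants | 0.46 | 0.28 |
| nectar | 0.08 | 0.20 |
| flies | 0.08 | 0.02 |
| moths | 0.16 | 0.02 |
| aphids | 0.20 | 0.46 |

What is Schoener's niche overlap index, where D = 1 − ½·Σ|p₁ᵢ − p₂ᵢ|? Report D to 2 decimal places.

Σ|p₁ᵢ − p₂ᵢ| = 0.00 + 0.18 + 0.12 + 0.06 + 0.14 + 0.26 = 0.76
D = 1 − ½ × 0.76 = 1 − 0.380 = 0.6200

0.62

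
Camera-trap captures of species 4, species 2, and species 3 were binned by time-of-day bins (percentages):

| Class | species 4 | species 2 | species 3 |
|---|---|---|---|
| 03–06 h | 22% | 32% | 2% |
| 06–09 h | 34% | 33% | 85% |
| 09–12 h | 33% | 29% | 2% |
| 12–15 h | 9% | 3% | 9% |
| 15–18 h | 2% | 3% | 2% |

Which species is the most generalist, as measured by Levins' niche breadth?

species 4

Convert percentages to proportions (divide by 100).
Σp_4ᵢ² = 0.22² + 0.34² + 0.33² + 0.09² + 0.02² = 0.0484 + 0.1156 + 0.1089 + 0.0081 + 0.0004 = 0.2814
B_4 = 1 / 0.2814 = 3.5537
Σp_2ᵢ² = 0.32² + 0.33² + 0.29² + 0.03² + 0.03² = 0.1024 + 0.1089 + 0.0841 + 0.0009 + 0.0009 = 0.2972
B_2 = 1 / 0.2972 = 3.3647
Σp_3ᵢ² = 0.02² + 0.85² + 0.02² + 0.09² + 0.02² = 0.0004 + 0.7225 + 0.0004 + 0.0081 + 0.0004 = 0.7318
B_3 = 1 / 0.7318 = 1.3665
Highest B → broadest niche (most generalist): species 4 (B = 3.55).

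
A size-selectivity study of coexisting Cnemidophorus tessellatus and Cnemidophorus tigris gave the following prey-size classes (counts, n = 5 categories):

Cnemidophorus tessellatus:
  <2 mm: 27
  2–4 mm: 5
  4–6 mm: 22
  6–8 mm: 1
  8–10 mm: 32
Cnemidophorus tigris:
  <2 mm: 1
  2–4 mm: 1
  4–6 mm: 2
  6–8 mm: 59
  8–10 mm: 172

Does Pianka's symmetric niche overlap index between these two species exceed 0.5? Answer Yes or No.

Proportions for Cnemidophorus tessellatus (n=87): 27/87=0.3103, 5/87=0.0575, 22/87=0.2529, 1/87=0.0115, 32/87=0.3678
Proportions for Cnemidophorus tigris (n=235): 1/235=0.0043, 1/235=0.0043, 2/235=0.0085, 59/235=0.2511, 172/235=0.7319
Σ p₁ᵢp₂ᵢ = 0.001334 + 0.000247 + 0.002150 + 0.002888 + 0.269193 = 0.275812
Σp_1ᵢ² = 0.3103² + 0.0575² + 0.2529² + 0.0115² + 0.3678² = 0.096286 + 0.003306 + 0.063958 + 0.000132 + 0.135277 = 0.298959
Σp_2ᵢ² = 0.0043² + 0.0043² + 0.0085² + 0.2511² + 0.7319² = 0.000018 + 0.000018 + 0.000072 + 0.063051 + 0.535678 = 0.598837
O = 0.275812 / √(0.298959 × 0.598837) = 0.275812 / 0.4231167 = 0.6519
O = 0.6519 > 0.5 → Yes.

Yes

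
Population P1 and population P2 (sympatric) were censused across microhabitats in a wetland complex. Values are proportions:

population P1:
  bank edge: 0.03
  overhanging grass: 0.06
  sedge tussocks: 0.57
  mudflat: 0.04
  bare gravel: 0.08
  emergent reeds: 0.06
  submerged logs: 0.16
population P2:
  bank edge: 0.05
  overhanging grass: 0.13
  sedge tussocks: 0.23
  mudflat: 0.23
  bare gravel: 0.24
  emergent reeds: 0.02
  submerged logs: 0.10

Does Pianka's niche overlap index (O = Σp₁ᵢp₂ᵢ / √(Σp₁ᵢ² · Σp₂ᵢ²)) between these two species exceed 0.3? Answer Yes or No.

Σ p₁ᵢp₂ᵢ = 0.0015 + 0.0078 + 0.1311 + 0.0092 + 0.0192 + 0.0012 + 0.0160 = 0.1860
Σp_1ᵢ² = 0.03² + 0.06² + 0.57² + 0.04² + 0.08² + 0.06² + 0.16² = 0.0009 + 0.0036 + 0.3249 + 0.0016 + 0.0064 + 0.0036 + 0.0256 = 0.3666
Σp_2ᵢ² = 0.05² + 0.13² + 0.23² + 0.23² + 0.24² + 0.02² + 0.10² = 0.0025 + 0.0169 + 0.0529 + 0.0529 + 0.0576 + 0.0004 + 0.0100 = 0.1932
O = 0.1860 / √(0.3666 × 0.1932) = 0.1860 / 0.26613 = 0.6989
O = 0.6989 > 0.3 → Yes.

Yes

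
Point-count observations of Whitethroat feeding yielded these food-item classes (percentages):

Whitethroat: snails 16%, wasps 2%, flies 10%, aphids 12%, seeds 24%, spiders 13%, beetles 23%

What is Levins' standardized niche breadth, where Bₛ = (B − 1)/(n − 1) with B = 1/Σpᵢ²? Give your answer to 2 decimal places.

Convert percentages to proportions (divide by 100).
Σpᵢ² = 0.16² + 0.02² + 0.10² + 0.12² + 0.24² + 0.13² + 0.23² = 0.0256 + 0.0004 + 0.0100 + 0.0144 + 0.0576 + 0.0169 + 0.0529 = 0.1778
B = 1 / 0.1778 = 5.6243
Bₛ = (B − 1)/(n − 1) = (5.6243 − 1)/(7 − 1) = 4.6243/6 = 0.7707

0.77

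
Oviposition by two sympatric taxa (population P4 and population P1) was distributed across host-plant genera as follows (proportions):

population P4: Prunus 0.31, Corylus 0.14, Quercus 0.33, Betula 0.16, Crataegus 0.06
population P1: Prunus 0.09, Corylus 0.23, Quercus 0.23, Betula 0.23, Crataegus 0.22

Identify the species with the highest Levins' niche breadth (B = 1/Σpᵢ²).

population P1

Σp_P4ᵢ² = 0.31² + 0.14² + 0.33² + 0.16² + 0.06² = 0.0961 + 0.0196 + 0.1089 + 0.0256 + 0.0036 = 0.2538
B_P4 = 1 / 0.2538 = 3.9401
Σp_P1ᵢ² = 0.09² + 0.23² + 0.23² + 0.23² + 0.22² = 0.0081 + 0.0529 + 0.0529 + 0.0529 + 0.0484 = 0.2152
B_P1 = 1 / 0.2152 = 4.6468
Highest B → broadest niche (most generalist): population P1 (B = 4.65).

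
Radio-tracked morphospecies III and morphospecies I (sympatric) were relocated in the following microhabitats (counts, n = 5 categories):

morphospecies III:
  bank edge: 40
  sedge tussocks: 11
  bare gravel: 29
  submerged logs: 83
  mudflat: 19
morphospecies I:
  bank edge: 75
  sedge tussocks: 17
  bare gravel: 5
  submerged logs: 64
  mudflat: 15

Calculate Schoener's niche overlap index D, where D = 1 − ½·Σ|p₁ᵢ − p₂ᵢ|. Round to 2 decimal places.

Proportions for morphospecies III (n=182): 40/182=0.2198, 11/182=0.0604, 29/182=0.1593, 83/182=0.4560, 19/182=0.1044
Proportions for morphospecies I (n=176): 75/176=0.4261, 17/176=0.0966, 5/176=0.0284, 64/176=0.3636, 15/176=0.0852
Σ|p₁ᵢ − p₂ᵢ| = 0.2063 + 0.0362 + 0.1309 + 0.0924 + 0.0192 = 0.4850
D = 1 − ½ × 0.4850 = 1 − 0.24250 = 0.75750

0.76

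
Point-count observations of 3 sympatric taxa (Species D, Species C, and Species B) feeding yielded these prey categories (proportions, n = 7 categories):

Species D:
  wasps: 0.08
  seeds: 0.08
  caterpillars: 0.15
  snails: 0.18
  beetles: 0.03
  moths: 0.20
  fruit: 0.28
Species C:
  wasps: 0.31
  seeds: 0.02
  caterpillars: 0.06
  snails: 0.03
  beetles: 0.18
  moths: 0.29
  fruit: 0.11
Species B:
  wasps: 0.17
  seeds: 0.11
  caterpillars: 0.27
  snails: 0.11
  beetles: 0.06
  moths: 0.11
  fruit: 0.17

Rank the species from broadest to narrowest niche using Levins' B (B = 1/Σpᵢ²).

Species B > Species D > Species C

Σp_Dᵢ² = 0.08² + 0.08² + 0.15² + 0.18² + 0.03² + 0.20² + 0.28² = 0.0064 + 0.0064 + 0.0225 + 0.0324 + 0.0009 + 0.0400 + 0.0784 = 0.1870
B_D = 1 / 0.1870 = 5.3476
Σp_Cᵢ² = 0.31² + 0.02² + 0.06² + 0.03² + 0.18² + 0.29² + 0.11² = 0.0961 + 0.0004 + 0.0036 + 0.0009 + 0.0324 + 0.0841 + 0.0121 = 0.2296
B_C = 1 / 0.2296 = 4.3554
Σp_Bᵢ² = 0.17² + 0.11² + 0.27² + 0.11² + 0.06² + 0.11² + 0.17² = 0.0289 + 0.0121 + 0.0729 + 0.0121 + 0.0036 + 0.0121 + 0.0289 = 0.1706
B_B = 1 / 0.1706 = 5.8617
Ranking by B (broadest → narrowest): Species B (5.86) > Species D (5.35) > Species C (4.36)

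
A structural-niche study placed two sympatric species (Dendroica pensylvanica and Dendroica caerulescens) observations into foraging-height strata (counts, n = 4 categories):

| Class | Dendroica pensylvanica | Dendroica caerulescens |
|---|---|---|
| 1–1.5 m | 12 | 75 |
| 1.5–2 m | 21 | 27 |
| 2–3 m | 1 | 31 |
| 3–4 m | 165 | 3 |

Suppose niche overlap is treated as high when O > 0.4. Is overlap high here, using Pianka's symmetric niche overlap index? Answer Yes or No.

No

Proportions for Dendroica pensylvanica (n=199): 12/199=0.0603, 21/199=0.1055, 1/199=0.0050, 165/199=0.8291
Proportions for Dendroica caerulescens (n=136): 75/136=0.5515, 27/136=0.1985, 31/136=0.2279, 3/136=0.0221
Σ p₁ᵢp₂ᵢ = 0.033255 + 0.020942 + 0.001140 + 0.018323 = 0.073660
Σp_1ᵢ² = 0.0603² + 0.1055² + 0.0050² + 0.8291² = 0.003636 + 0.011130 + 0.000025 + 0.687407 = 0.702198
Σp_2ᵢ² = 0.5515² + 0.1985² + 0.2279² + 0.0221² = 0.304152 + 0.039402 + 0.051938 + 0.000488 = 0.395980
O = 0.073660 / √(0.702198 × 0.395980) = 0.073660 / 0.5273105 = 0.1397
O = 0.1397 < 0.4 → No.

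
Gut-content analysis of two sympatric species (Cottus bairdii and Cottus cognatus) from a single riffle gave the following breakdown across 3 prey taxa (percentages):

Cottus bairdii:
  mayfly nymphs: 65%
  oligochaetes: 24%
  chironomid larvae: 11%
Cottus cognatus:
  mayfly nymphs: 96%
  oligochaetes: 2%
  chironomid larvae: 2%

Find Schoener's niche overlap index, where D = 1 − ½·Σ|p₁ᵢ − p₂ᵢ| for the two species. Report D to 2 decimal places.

0.69

Convert percentages to proportions (divide by 100).
Σ|p₁ᵢ − p₂ᵢ| = 0.31 + 0.22 + 0.09 = 0.62
D = 1 − ½ × 0.62 = 1 − 0.310 = 0.6900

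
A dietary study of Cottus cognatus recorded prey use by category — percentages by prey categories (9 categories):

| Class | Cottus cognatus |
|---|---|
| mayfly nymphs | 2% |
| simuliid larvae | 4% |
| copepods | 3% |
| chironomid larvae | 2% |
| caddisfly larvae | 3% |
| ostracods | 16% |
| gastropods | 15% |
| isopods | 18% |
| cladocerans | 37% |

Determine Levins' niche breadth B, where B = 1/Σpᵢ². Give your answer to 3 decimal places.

4.513

Convert percentages to proportions (divide by 100).
Σpᵢ² = 0.02² + 0.04² + 0.03² + 0.02² + 0.03² + 0.16² + 0.15² + 0.18² + 0.37² = 0.0004 + 0.0016 + 0.0009 + 0.0004 + 0.0009 + 0.0256 + 0.0225 + 0.0324 + 0.1369 = 0.2216
B = 1 / 0.2216 = 4.51264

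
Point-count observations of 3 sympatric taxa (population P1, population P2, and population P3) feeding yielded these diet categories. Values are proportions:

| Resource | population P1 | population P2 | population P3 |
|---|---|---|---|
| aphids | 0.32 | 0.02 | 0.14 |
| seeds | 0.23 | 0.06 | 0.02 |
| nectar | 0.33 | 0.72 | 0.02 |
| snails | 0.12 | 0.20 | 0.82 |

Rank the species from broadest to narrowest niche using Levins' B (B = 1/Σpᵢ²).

population P1 > population P2 > population P3

Σp_P1ᵢ² = 0.32² + 0.23² + 0.33² + 0.12² = 0.1024 + 0.0529 + 0.1089 + 0.0144 = 0.2786
B_P1 = 1 / 0.2786 = 3.5894
Σp_P2ᵢ² = 0.02² + 0.06² + 0.72² + 0.20² = 0.0004 + 0.0036 + 0.5184 + 0.0400 = 0.5624
B_P2 = 1 / 0.5624 = 1.7781
Σp_P3ᵢ² = 0.14² + 0.02² + 0.02² + 0.82² = 0.0196 + 0.0004 + 0.0004 + 0.6724 = 0.6928
B_P3 = 1 / 0.6928 = 1.4434
Ranking by B (broadest → narrowest): population P1 (3.59) > population P2 (1.78) > population P3 (1.44)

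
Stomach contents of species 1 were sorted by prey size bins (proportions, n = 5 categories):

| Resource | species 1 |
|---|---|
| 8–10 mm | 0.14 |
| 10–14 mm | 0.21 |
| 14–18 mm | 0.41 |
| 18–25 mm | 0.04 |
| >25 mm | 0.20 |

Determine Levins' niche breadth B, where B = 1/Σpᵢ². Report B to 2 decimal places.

Σpᵢ² = 0.14² + 0.21² + 0.41² + 0.04² + 0.20² = 0.0196 + 0.0441 + 0.1681 + 0.0016 + 0.0400 = 0.2734
B = 1 / 0.2734 = 3.6576

3.66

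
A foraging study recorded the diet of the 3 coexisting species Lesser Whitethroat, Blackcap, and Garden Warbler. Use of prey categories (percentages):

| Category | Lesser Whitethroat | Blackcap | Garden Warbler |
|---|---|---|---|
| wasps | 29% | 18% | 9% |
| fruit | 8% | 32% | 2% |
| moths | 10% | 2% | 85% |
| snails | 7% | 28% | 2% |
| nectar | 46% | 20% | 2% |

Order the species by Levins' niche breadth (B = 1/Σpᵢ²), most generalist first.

Convert percentages to proportions (divide by 100).
Σp_Whitᵢ² = 0.29² + 0.08² + 0.10² + 0.07² + 0.46² = 0.0841 + 0.0064 + 0.0100 + 0.0049 + 0.2116 = 0.3170
B_Whit = 1 / 0.3170 = 3.1546
Σp_Blacᵢ² = 0.18² + 0.32² + 0.02² + 0.28² + 0.20² = 0.0324 + 0.1024 + 0.0004 + 0.0784 + 0.0400 = 0.2536
B_Blac = 1 / 0.2536 = 3.9432
Σp_Warbᵢ² = 0.09² + 0.02² + 0.85² + 0.02² + 0.02² = 0.0081 + 0.0004 + 0.7225 + 0.0004 + 0.0004 = 0.7318
B_Warb = 1 / 0.7318 = 1.3665
Ranking by B (broadest → narrowest): Blackcap (3.94) > Lesser Whitethroat (3.15) > Garden Warbler (1.37)

Blackcap > Lesser Whitethroat > Garden Warbler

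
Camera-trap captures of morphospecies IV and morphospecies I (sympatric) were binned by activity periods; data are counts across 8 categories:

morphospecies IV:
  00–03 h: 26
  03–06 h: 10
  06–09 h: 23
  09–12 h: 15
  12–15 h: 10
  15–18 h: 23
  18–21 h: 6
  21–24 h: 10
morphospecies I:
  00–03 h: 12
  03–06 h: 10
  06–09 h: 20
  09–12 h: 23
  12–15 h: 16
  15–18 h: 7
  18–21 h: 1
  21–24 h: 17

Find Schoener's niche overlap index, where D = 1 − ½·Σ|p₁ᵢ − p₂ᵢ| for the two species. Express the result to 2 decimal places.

0.74

Proportions for morphospecies IV (n=123): 26/123=0.2114, 10/123=0.0813, 23/123=0.1870, 15/123=0.1220, 10/123=0.0813, 23/123=0.1870, 6/123=0.0488, 10/123=0.0813
Proportions for morphospecies I (n=106): 12/106=0.1132, 10/106=0.0943, 20/106=0.1887, 23/106=0.2170, 16/106=0.1509, 7/106=0.0660, 1/106=0.0094, 17/106=0.1604
Σ|p₁ᵢ − p₂ᵢ| = 0.0982 + 0.0130 + 0.0017 + 0.0950 + 0.0696 + 0.1210 + 0.0394 + 0.0791 = 0.5170
D = 1 − ½ × 0.5170 = 1 − 0.25850 = 0.74150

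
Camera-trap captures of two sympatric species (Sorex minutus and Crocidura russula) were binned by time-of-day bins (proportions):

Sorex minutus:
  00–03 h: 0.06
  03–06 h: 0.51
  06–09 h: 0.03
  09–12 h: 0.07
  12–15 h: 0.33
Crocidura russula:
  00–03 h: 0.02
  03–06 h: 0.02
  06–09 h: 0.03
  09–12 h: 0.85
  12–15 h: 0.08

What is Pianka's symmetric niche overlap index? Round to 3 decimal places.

0.187

Σ p₁ᵢp₂ᵢ = 0.0012 + 0.0102 + 0.0009 + 0.0595 + 0.0264 = 0.0982
Σp_1ᵢ² = 0.06² + 0.51² + 0.03² + 0.07² + 0.33² = 0.0036 + 0.2601 + 0.0009 + 0.0049 + 0.1089 = 0.3784
Σp_2ᵢ² = 0.02² + 0.02² + 0.03² + 0.85² + 0.08² = 0.0004 + 0.0004 + 0.0009 + 0.7225 + 0.0064 = 0.7306
O = 0.0982 / √(0.3784 × 0.7306) = 0.0982 / 0.525794 = 0.18677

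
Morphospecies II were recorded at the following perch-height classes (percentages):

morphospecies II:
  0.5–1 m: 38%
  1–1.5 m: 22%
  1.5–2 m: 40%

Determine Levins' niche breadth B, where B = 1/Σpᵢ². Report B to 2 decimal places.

2.83

Convert percentages to proportions (divide by 100).
Σpᵢ² = 0.38² + 0.22² + 0.40² = 0.1444 + 0.0484 + 0.1600 = 0.3528
B = 1 / 0.3528 = 2.8345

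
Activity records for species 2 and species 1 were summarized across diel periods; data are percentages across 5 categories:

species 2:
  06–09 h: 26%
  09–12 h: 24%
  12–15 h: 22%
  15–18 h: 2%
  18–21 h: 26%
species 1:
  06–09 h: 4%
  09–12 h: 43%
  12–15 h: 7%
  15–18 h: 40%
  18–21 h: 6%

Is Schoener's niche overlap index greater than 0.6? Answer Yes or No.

No

Convert percentages to proportions (divide by 100).
Σ|p₁ᵢ − p₂ᵢ| = 0.22 + 0.19 + 0.15 + 0.38 + 0.20 = 1.14
D = 1 − ½ × 1.14 = 1 − 0.570 = 0.4300
D = 0.4300 < 0.6 → No.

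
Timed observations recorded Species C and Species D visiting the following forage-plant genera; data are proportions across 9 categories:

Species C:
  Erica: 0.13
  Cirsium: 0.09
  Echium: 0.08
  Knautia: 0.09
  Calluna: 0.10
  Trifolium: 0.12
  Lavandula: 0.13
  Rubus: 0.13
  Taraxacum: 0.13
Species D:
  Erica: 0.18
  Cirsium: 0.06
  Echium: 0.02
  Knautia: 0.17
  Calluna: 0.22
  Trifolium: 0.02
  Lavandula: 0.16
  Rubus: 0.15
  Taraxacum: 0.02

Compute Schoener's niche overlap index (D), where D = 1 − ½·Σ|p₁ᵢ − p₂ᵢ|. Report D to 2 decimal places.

0.70

Σ|p₁ᵢ − p₂ᵢ| = 0.05 + 0.03 + 0.06 + 0.08 + 0.12 + 0.10 + 0.03 + 0.02 + 0.11 = 0.60
D = 1 − ½ × 0.60 = 1 − 0.300 = 0.7000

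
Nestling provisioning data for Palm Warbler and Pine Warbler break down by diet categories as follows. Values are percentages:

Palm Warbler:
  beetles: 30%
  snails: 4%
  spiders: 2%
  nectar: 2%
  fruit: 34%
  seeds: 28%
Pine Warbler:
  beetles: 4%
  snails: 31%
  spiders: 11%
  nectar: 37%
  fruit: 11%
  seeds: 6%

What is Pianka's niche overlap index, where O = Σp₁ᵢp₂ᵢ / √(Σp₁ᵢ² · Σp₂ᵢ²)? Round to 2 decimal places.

0.32

Convert percentages to proportions (divide by 100).
Σ p₁ᵢp₂ᵢ = 0.0120 + 0.0124 + 0.0022 + 0.0074 + 0.0374 + 0.0168 = 0.0882
Σp_1ᵢ² = 0.30² + 0.04² + 0.02² + 0.02² + 0.34² + 0.28² = 0.0900 + 0.0016 + 0.0004 + 0.0004 + 0.1156 + 0.0784 = 0.2864
Σp_2ᵢ² = 0.04² + 0.31² + 0.11² + 0.37² + 0.11² + 0.06² = 0.0016 + 0.0961 + 0.0121 + 0.1369 + 0.0121 + 0.0036 = 0.2624
O = 0.0882 / √(0.2864 × 0.2624) = 0.0882 / 0.27414 = 0.3217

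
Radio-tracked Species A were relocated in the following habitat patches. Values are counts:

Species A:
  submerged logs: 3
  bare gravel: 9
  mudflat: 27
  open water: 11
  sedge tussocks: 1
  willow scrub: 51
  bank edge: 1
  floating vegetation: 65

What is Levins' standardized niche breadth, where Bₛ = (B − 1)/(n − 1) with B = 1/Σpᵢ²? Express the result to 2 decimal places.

Proportions for Species A (n=168): 3/168=0.0179, 9/168=0.0536, 27/168=0.1607, 11/168=0.0655, 1/168=0.0060, 51/168=0.3036, 1/168=0.0060, 65/168=0.3869
Σpᵢ² = 0.0179² + 0.0536² + 0.1607² + 0.0655² + 0.0060² + 0.3036² + 0.0060² + 0.3869² = 0.000320 + 0.002873 + 0.025824 + 0.004290 + 0.000036 + 0.092173 + 0.000036 + 0.149692 = 0.275244
B = 1 / 0.275244 = 3.6331
Bₛ = (B − 1)/(n − 1) = (3.6331 − 1)/(8 − 1) = 2.6331/7 = 0.3762

0.38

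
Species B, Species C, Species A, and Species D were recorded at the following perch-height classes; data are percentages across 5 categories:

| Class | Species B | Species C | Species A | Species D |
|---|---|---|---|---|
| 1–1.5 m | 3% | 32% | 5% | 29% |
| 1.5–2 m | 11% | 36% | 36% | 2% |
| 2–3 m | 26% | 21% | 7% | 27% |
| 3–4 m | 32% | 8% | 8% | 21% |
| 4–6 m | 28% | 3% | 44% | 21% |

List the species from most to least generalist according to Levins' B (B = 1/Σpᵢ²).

Species D > Species B > Species C > Species A

Convert percentages to proportions (divide by 100).
Σp_Bᵢ² = 0.03² + 0.11² + 0.26² + 0.32² + 0.28² = 0.0009 + 0.0121 + 0.0676 + 0.1024 + 0.0784 = 0.2614
B_B = 1 / 0.2614 = 3.8256
Σp_Cᵢ² = 0.32² + 0.36² + 0.21² + 0.08² + 0.03² = 0.1024 + 0.1296 + 0.0441 + 0.0064 + 0.0009 = 0.2834
B_C = 1 / 0.2834 = 3.5286
Σp_Aᵢ² = 0.05² + 0.36² + 0.07² + 0.08² + 0.44² = 0.0025 + 0.1296 + 0.0049 + 0.0064 + 0.1936 = 0.3370
B_A = 1 / 0.3370 = 2.9674
Σp_Dᵢ² = 0.29² + 0.02² + 0.27² + 0.21² + 0.21² = 0.0841 + 0.0004 + 0.0729 + 0.0441 + 0.0441 = 0.2456
B_D = 1 / 0.2456 = 4.0717
Ranking by B (broadest → narrowest): Species D (4.07) > Species B (3.83) > Species C (3.53) > Species A (2.97)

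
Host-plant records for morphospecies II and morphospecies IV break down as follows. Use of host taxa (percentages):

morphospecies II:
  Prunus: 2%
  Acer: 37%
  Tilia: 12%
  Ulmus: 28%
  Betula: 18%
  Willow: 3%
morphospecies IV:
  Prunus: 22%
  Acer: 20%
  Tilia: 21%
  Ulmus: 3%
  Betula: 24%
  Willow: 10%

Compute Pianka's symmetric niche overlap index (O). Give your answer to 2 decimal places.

0.69

Convert percentages to proportions (divide by 100).
Σ p₁ᵢp₂ᵢ = 0.0044 + 0.0740 + 0.0252 + 0.0084 + 0.0432 + 0.0030 = 0.1582
Σp_1ᵢ² = 0.02² + 0.37² + 0.12² + 0.28² + 0.18² + 0.03² = 0.0004 + 0.1369 + 0.0144 + 0.0784 + 0.0324 + 0.0009 = 0.2634
Σp_2ᵢ² = 0.22² + 0.20² + 0.21² + 0.03² + 0.24² + 0.10² = 0.0484 + 0.0400 + 0.0441 + 0.0009 + 0.0576 + 0.0100 = 0.2010
O = 0.1582 / √(0.2634 × 0.2010) = 0.1582 / 0.23009 = 0.6876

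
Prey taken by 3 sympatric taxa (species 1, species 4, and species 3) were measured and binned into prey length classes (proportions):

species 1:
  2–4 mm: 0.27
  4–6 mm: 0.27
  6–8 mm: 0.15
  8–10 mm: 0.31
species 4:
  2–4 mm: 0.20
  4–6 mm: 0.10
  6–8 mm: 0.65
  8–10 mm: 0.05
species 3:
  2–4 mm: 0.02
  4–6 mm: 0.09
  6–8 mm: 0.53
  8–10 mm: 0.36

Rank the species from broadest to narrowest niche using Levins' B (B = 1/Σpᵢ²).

Σp_1ᵢ² = 0.27² + 0.27² + 0.15² + 0.31² = 0.0729 + 0.0729 + 0.0225 + 0.0961 = 0.2644
B_1 = 1 / 0.2644 = 3.7821
Σp_4ᵢ² = 0.20² + 0.10² + 0.65² + 0.05² = 0.0400 + 0.0100 + 0.4225 + 0.0025 = 0.4750
B_4 = 1 / 0.4750 = 2.1053
Σp_3ᵢ² = 0.02² + 0.09² + 0.53² + 0.36² = 0.0004 + 0.0081 + 0.2809 + 0.1296 = 0.4190
B_3 = 1 / 0.4190 = 2.3866
Ranking by B (broadest → narrowest): species 1 (3.78) > species 3 (2.39) > species 4 (2.11)

species 1 > species 3 > species 4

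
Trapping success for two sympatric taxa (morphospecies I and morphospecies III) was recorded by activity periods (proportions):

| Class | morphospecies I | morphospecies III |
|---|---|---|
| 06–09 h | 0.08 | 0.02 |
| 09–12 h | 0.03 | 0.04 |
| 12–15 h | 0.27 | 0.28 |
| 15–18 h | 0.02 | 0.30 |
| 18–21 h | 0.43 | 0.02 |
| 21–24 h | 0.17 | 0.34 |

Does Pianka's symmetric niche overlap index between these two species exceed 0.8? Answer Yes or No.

No

Σ p₁ᵢp₂ᵢ = 0.0016 + 0.0012 + 0.0756 + 0.0060 + 0.0086 + 0.0578 = 0.1508
Σp_1ᵢ² = 0.08² + 0.03² + 0.27² + 0.02² + 0.43² + 0.17² = 0.0064 + 0.0009 + 0.0729 + 0.0004 + 0.1849 + 0.0289 = 0.2944
Σp_2ᵢ² = 0.02² + 0.04² + 0.28² + 0.30² + 0.02² + 0.34² = 0.0004 + 0.0016 + 0.0784 + 0.0900 + 0.0004 + 0.1156 = 0.2864
O = 0.1508 / √(0.2944 × 0.2864) = 0.1508 / 0.29037 = 0.5193
O = 0.5193 < 0.8 → No.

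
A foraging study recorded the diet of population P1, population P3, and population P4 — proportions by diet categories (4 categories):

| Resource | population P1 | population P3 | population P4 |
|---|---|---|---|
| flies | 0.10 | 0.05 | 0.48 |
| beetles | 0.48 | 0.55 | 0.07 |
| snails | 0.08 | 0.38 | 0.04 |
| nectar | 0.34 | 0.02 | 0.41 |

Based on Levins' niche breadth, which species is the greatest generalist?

population P1

Σp_P1ᵢ² = 0.10² + 0.48² + 0.08² + 0.34² = 0.0100 + 0.2304 + 0.0064 + 0.1156 = 0.3624
B_P1 = 1 / 0.3624 = 2.7594
Σp_P3ᵢ² = 0.05² + 0.55² + 0.38² + 0.02² = 0.0025 + 0.3025 + 0.1444 + 0.0004 = 0.4498
B_P3 = 1 / 0.4498 = 2.2232
Σp_P4ᵢ² = 0.48² + 0.07² + 0.04² + 0.41² = 0.2304 + 0.0049 + 0.0016 + 0.1681 = 0.4050
B_P4 = 1 / 0.4050 = 2.4691
Highest B → broadest niche (most generalist): population P1 (B = 2.76).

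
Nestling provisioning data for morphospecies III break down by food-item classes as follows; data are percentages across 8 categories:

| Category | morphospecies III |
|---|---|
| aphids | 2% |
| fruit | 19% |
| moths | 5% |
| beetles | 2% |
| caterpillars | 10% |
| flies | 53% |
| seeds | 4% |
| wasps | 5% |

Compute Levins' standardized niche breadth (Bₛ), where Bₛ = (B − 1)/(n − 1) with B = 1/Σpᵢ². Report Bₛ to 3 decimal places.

Convert percentages to proportions (divide by 100).
Σpᵢ² = 0.02² + 0.19² + 0.05² + 0.02² + 0.10² + 0.53² + 0.04² + 0.05² = 0.0004 + 0.0361 + 0.0025 + 0.0004 + 0.0100 + 0.2809 + 0.0016 + 0.0025 = 0.3344
B = 1 / 0.3344 = 2.99043
Bₛ = (B − 1)/(n − 1) = (2.99043 − 1)/(8 − 1) = 1.99043/7 = 0.28435

0.284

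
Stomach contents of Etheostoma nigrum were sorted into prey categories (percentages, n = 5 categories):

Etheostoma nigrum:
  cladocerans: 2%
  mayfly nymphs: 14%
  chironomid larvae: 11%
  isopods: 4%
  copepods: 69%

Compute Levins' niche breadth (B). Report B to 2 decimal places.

1.96

Convert percentages to proportions (divide by 100).
Σpᵢ² = 0.02² + 0.14² + 0.11² + 0.04² + 0.69² = 0.0004 + 0.0196 + 0.0121 + 0.0016 + 0.4761 = 0.5098
B = 1 / 0.5098 = 1.9616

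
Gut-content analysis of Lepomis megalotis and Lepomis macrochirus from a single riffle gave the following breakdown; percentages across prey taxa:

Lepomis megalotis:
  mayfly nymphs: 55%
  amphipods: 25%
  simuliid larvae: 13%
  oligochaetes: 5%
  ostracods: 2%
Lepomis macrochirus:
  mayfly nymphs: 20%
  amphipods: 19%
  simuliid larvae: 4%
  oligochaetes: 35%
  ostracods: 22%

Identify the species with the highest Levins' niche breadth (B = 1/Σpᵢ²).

Convert percentages to proportions (divide by 100).
Σp_megaᵢ² = 0.55² + 0.25² + 0.13² + 0.05² + 0.02² = 0.3025 + 0.0625 + 0.0169 + 0.0025 + 0.0004 = 0.3848
B_mega = 1 / 0.3848 = 2.5988
Σp_macrᵢ² = 0.20² + 0.19² + 0.04² + 0.35² + 0.22² = 0.0400 + 0.0361 + 0.0016 + 0.1225 + 0.0484 = 0.2486
B_macr = 1 / 0.2486 = 4.0225
Highest B → broadest niche (most generalist): Lepomis macrochirus (B = 4.02).

Lepomis macrochirus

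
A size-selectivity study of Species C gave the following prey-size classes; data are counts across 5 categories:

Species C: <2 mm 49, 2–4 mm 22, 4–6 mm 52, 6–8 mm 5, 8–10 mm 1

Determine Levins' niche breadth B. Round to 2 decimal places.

2.96

Proportions for Species C (n=129): 49/129=0.3798, 22/129=0.1705, 52/129=0.4031, 5/129=0.0388, 1/129=0.0078
Σpᵢ² = 0.3798² + 0.1705² + 0.4031² + 0.0388² + 0.0078² = 0.144248 + 0.029070 + 0.162490 + 0.001505 + 0.000061 = 0.337374
B = 1 / 0.337374 = 2.9641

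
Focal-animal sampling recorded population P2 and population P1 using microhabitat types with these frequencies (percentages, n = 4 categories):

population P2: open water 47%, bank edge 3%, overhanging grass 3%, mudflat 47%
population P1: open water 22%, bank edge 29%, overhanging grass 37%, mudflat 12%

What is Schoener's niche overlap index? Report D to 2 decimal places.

0.40

Convert percentages to proportions (divide by 100).
Σ|p₁ᵢ − p₂ᵢ| = 0.25 + 0.26 + 0.34 + 0.35 = 1.20
D = 1 − ½ × 1.20 = 1 − 0.600 = 0.4000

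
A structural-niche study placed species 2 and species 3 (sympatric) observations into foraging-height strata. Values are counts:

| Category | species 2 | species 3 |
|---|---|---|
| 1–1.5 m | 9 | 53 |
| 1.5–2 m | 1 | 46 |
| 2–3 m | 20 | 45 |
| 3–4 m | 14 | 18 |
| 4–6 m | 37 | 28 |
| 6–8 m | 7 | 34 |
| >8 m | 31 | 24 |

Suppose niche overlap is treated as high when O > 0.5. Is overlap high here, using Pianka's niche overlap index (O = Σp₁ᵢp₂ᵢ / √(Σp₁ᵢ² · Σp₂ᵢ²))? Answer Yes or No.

Proportions for species 2 (n=119): 9/119=0.0756, 1/119=0.0084, 20/119=0.1681, 14/119=0.1176, 37/119=0.3109, 7/119=0.0588, 31/119=0.2605
Proportions for species 3 (n=248): 53/248=0.2137, 46/248=0.1855, 45/248=0.1815, 18/248=0.0726, 28/248=0.1129, 34/248=0.1371, 24/248=0.0968
Σ p₁ᵢp₂ᵢ = 0.016156 + 0.001558 + 0.030510 + 0.008538 + 0.035101 + 0.008061 + 0.025216 = 0.125140
Σp_1ᵢ² = 0.0756² + 0.0084² + 0.1681² + 0.1176² + 0.3109² + 0.0588² + 0.2605² = 0.005715 + 0.000071 + 0.028258 + 0.013830 + 0.096659 + 0.003457 + 0.067860 = 0.215850
Σp_2ᵢ² = 0.2137² + 0.1855² + 0.1815² + 0.0726² + 0.1129² + 0.1371² + 0.0968² = 0.045668 + 0.034410 + 0.032942 + 0.005271 + 0.012746 + 0.018796 + 0.009370 = 0.159203
O = 0.125140 / √(0.215850 × 0.159203) = 0.125140 / 0.1853752 = 0.6751
O = 0.6751 > 0.5 → Yes.

Yes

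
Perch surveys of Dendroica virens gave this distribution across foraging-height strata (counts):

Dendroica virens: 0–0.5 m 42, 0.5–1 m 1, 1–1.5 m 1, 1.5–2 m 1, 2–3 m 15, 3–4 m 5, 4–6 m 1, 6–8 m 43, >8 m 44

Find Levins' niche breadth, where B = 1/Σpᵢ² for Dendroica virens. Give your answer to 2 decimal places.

Proportions for Dendroica virens (n=153): 42/153=0.2745, 1/153=0.0065, 1/153=0.0065, 1/153=0.0065, 15/153=0.0980, 5/153=0.0327, 1/153=0.0065, 43/153=0.2810, 44/153=0.2876
Σpᵢ² = 0.2745² + 0.0065² + 0.0065² + 0.0065² + 0.0980² + 0.0327² + 0.0065² + 0.2810² + 0.2876² = 0.075350 + 0.000042 + 0.000042 + 0.000042 + 0.009604 + 0.001069 + 0.000042 + 0.078961 + 0.082714 = 0.247866
B = 1 / 0.247866 = 4.0344

4.03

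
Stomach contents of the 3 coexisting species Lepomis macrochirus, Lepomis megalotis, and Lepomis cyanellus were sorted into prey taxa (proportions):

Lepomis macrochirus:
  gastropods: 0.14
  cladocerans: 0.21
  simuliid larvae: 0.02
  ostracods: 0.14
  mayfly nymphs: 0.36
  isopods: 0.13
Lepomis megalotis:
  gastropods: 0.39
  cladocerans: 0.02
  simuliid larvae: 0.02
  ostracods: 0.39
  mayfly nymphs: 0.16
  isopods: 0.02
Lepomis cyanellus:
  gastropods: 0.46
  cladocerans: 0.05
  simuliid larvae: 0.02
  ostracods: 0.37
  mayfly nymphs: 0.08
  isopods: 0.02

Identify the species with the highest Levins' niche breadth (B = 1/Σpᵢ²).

Lepomis macrochirus

Σp_macrᵢ² = 0.14² + 0.21² + 0.02² + 0.14² + 0.36² + 0.13² = 0.0196 + 0.0441 + 0.0004 + 0.0196 + 0.1296 + 0.0169 = 0.2302
B_macr = 1 / 0.2302 = 4.3440
Σp_megaᵢ² = 0.39² + 0.02² + 0.02² + 0.39² + 0.16² + 0.02² = 0.1521 + 0.0004 + 0.0004 + 0.1521 + 0.0256 + 0.0004 = 0.3310
B_mega = 1 / 0.3310 = 3.0211
Σp_cyanᵢ² = 0.46² + 0.05² + 0.02² + 0.37² + 0.08² + 0.02² = 0.2116 + 0.0025 + 0.0004 + 0.1369 + 0.0064 + 0.0004 = 0.3582
B_cyan = 1 / 0.3582 = 2.7917
Highest B → broadest niche (most generalist): Lepomis macrochirus (B = 4.34).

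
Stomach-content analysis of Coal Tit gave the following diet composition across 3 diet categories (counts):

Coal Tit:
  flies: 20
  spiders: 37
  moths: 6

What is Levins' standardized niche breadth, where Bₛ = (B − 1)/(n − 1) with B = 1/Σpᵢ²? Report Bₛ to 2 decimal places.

Proportions for Coal Tit (n=63): 20/63=0.3175, 37/63=0.5873, 6/63=0.0952
Σpᵢ² = 0.3175² + 0.5873² + 0.0952² = 0.100806 + 0.344921 + 0.009063 = 0.454790
B = 1 / 0.454790 = 2.1988
Bₛ = (B − 1)/(n − 1) = (2.1988 − 1)/(3 − 1) = 1.1988/2 = 0.5994

0.60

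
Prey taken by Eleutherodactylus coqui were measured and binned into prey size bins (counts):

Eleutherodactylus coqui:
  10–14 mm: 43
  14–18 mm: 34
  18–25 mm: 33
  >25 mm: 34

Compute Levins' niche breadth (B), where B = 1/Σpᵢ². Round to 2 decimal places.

Proportions for Eleutherodactylus coqui (n=144): 43/144=0.2986, 34/144=0.2361, 33/144=0.2292, 34/144=0.2361
Σpᵢ² = 0.2986² + 0.2361² + 0.2292² + 0.2361² = 0.089162 + 0.055743 + 0.052533 + 0.055743 = 0.253181
B = 1 / 0.253181 = 3.9497

3.95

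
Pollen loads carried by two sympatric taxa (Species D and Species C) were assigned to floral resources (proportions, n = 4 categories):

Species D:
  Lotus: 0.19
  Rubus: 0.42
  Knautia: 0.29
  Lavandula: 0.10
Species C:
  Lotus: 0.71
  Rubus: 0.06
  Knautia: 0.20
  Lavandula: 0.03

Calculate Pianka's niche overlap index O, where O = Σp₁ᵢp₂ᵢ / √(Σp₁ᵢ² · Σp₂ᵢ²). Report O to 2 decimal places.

Σ p₁ᵢp₂ᵢ = 0.1349 + 0.0252 + 0.0580 + 0.0030 = 0.2211
Σp_1ᵢ² = 0.19² + 0.42² + 0.29² + 0.10² = 0.0361 + 0.1764 + 0.0841 + 0.0100 = 0.3066
Σp_2ᵢ² = 0.71² + 0.06² + 0.20² + 0.03² = 0.5041 + 0.0036 + 0.0400 + 0.0009 = 0.5486
O = 0.2211 / √(0.3066 × 0.5486) = 0.2211 / 0.41012 = 0.5391

0.54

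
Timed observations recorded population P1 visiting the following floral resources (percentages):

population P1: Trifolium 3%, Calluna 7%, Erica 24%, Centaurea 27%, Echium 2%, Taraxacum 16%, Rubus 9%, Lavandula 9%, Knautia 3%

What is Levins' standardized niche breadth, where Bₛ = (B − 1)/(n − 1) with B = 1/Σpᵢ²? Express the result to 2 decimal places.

Convert percentages to proportions (divide by 100).
Σpᵢ² = 0.03² + 0.07² + 0.24² + 0.27² + 0.02² + 0.16² + 0.09² + 0.09² + 0.03² = 0.0009 + 0.0049 + 0.0576 + 0.0729 + 0.0004 + 0.0256 + 0.0081 + 0.0081 + 0.0009 = 0.1794
B = 1 / 0.1794 = 5.5741
Bₛ = (B − 1)/(n − 1) = (5.5741 − 1)/(9 − 1) = 4.5741/8 = 0.5718

0.57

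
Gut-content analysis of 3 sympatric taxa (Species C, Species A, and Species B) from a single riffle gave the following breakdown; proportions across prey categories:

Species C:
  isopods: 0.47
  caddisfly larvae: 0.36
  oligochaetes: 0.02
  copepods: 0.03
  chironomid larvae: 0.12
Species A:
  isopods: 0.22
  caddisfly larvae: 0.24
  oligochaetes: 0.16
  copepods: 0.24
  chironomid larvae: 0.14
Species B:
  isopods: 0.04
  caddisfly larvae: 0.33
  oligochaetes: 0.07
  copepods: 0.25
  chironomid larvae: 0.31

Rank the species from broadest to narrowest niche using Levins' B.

Σp_Cᵢ² = 0.47² + 0.36² + 0.02² + 0.03² + 0.12² = 0.2209 + 0.1296 + 0.0004 + 0.0009 + 0.0144 = 0.3662
B_C = 1 / 0.3662 = 2.7307
Σp_Aᵢ² = 0.22² + 0.24² + 0.16² + 0.24² + 0.14² = 0.0484 + 0.0576 + 0.0256 + 0.0576 + 0.0196 = 0.2088
B_A = 1 / 0.2088 = 4.7893
Σp_Bᵢ² = 0.04² + 0.33² + 0.07² + 0.25² + 0.31² = 0.0016 + 0.1089 + 0.0049 + 0.0625 + 0.0961 = 0.2740
B_B = 1 / 0.2740 = 3.6496
Ranking by B (broadest → narrowest): Species A (4.79) > Species B (3.65) > Species C (2.73)

Species A > Species B > Species C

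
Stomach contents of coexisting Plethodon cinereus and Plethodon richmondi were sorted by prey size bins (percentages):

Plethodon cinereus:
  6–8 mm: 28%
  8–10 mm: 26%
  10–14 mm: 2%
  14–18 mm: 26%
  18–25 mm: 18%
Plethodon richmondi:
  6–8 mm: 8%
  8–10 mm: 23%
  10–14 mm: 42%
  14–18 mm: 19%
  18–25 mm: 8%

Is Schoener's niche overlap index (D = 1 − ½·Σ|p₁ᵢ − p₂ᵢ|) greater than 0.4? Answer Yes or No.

Yes

Convert percentages to proportions (divide by 100).
Σ|p₁ᵢ − p₂ᵢ| = 0.20 + 0.03 + 0.40 + 0.07 + 0.10 = 0.80
D = 1 − ½ × 0.80 = 1 − 0.400 = 0.6000
D = 0.6000 > 0.4 → Yes.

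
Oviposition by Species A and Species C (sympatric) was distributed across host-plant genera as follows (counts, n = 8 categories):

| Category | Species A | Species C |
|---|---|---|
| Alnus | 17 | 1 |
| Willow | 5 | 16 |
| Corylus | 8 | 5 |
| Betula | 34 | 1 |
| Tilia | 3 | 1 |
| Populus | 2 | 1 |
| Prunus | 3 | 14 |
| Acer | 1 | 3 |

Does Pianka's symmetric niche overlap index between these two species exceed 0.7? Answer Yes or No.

Proportions for Species A (n=73): 17/73=0.2329, 5/73=0.0685, 8/73=0.1096, 34/73=0.4658, 3/73=0.0411, 2/73=0.0274, 3/73=0.0411, 1/73=0.0137
Proportions for Species C (n=42): 1/42=0.0238, 16/42=0.3810, 5/42=0.1190, 1/42=0.0238, 1/42=0.0238, 1/42=0.0238, 14/42=0.3333, 3/42=0.0714
Σ p₁ᵢp₂ᵢ = 0.005543 + 0.026099 + 0.013042 + 0.011086 + 0.000978 + 0.000652 + 0.013699 + 0.000978 = 0.072077
Σp_1ᵢ² = 0.2329² + 0.0685² + 0.1096² + 0.4658² + 0.0411² + 0.0274² + 0.0411² + 0.0137² = 0.054242 + 0.004692 + 0.012012 + 0.216970 + 0.001689 + 0.000751 + 0.001689 + 0.000188 = 0.292233
Σp_2ᵢ² = 0.0238² + 0.3810² + 0.1190² + 0.0238² + 0.0238² + 0.0238² + 0.3333² + 0.0714² = 0.000566 + 0.145161 + 0.014161 + 0.000566 + 0.000566 + 0.000566 + 0.111089 + 0.005098 = 0.277773
O = 0.072077 / √(0.292233 × 0.277773) = 0.072077 / 0.2849113 = 0.2530
O = 0.2530 < 0.7 → No.

No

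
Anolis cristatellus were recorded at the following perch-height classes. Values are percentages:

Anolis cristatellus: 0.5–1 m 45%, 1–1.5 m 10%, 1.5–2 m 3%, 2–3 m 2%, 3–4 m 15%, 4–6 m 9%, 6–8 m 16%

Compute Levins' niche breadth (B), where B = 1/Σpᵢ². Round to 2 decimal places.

Convert percentages to proportions (divide by 100).
Σpᵢ² = 0.45² + 0.10² + 0.03² + 0.02² + 0.15² + 0.09² + 0.16² = 0.2025 + 0.0100 + 0.0009 + 0.0004 + 0.0225 + 0.0081 + 0.0256 = 0.2700
B = 1 / 0.2700 = 3.7037

3.70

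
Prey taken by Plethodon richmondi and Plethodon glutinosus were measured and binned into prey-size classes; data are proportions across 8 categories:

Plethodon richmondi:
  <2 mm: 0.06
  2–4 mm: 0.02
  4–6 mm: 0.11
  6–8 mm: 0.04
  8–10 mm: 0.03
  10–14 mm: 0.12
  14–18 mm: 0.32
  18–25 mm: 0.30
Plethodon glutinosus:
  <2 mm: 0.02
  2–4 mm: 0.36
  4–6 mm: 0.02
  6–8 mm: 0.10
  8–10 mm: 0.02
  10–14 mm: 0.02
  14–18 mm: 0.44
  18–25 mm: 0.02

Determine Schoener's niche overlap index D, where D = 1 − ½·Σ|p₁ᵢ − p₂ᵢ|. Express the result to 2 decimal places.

0.48

Σ|p₁ᵢ − p₂ᵢ| = 0.04 + 0.34 + 0.09 + 0.06 + 0.01 + 0.10 + 0.12 + 0.28 = 1.04
D = 1 − ½ × 1.04 = 1 − 0.520 = 0.4800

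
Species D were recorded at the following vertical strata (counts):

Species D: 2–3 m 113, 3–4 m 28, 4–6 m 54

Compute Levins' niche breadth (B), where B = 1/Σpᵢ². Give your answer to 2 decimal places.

Proportions for Species D (n=195): 113/195=0.5795, 28/195=0.1436, 54/195=0.2769
Σpᵢ² = 0.5795² + 0.1436² + 0.2769² = 0.335820 + 0.020621 + 0.076674 = 0.433115
B = 1 / 0.433115 = 2.3089

2.31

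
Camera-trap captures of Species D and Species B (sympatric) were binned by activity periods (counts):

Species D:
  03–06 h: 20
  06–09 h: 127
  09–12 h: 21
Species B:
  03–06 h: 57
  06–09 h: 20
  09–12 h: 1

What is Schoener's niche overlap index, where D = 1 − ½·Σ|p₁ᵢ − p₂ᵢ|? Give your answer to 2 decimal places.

Proportions for Species D (n=168): 20/168=0.1190, 127/168=0.7560, 21/168=0.1250
Proportions for Species B (n=78): 57/78=0.7308, 20/78=0.2564, 1/78=0.0128
Σ|p₁ᵢ − p₂ᵢ| = 0.6118 + 0.4996 + 0.1122 = 1.2236
D = 1 − ½ × 1.2236 = 1 − 0.61180 = 0.38820

0.39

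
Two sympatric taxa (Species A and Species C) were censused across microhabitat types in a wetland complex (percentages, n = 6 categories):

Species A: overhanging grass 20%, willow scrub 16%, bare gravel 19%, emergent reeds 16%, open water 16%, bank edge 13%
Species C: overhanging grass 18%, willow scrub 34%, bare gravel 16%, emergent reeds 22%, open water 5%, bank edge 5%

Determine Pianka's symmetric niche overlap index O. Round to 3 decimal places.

0.868

Convert percentages to proportions (divide by 100).
Σ p₁ᵢp₂ᵢ = 0.0360 + 0.0544 + 0.0304 + 0.0352 + 0.0080 + 0.0065 = 0.1705
Σp_1ᵢ² = 0.20² + 0.16² + 0.19² + 0.16² + 0.16² + 0.13² = 0.0400 + 0.0256 + 0.0361 + 0.0256 + 0.0256 + 0.0169 = 0.1698
Σp_2ᵢ² = 0.18² + 0.34² + 0.16² + 0.22² + 0.05² + 0.05² = 0.0324 + 0.1156 + 0.0256 + 0.0484 + 0.0025 + 0.0025 = 0.2270
O = 0.1705 / √(0.1698 × 0.2270) = 0.1705 / 0.196328 = 0.86844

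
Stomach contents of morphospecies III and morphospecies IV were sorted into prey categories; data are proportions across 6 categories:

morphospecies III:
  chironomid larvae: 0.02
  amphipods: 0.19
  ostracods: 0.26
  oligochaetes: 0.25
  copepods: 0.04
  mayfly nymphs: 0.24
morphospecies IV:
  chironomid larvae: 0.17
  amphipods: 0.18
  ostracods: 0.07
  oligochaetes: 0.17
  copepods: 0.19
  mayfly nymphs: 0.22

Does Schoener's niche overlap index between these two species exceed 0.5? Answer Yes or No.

Yes

Σ|p₁ᵢ − p₂ᵢ| = 0.15 + 0.01 + 0.19 + 0.08 + 0.15 + 0.02 = 0.60
D = 1 − ½ × 0.60 = 1 − 0.300 = 0.7000
D = 0.7000 > 0.5 → Yes.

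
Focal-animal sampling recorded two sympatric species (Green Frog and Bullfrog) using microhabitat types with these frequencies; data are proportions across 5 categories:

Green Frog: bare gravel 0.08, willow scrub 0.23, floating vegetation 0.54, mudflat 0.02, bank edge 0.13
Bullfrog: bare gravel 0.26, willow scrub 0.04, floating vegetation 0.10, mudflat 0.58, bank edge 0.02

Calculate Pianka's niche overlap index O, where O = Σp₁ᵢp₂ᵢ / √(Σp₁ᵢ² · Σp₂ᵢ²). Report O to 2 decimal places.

0.25

Σ p₁ᵢp₂ᵢ = 0.0208 + 0.0092 + 0.0540 + 0.0116 + 0.0026 = 0.0982
Σp_1ᵢ² = 0.08² + 0.23² + 0.54² + 0.02² + 0.13² = 0.0064 + 0.0529 + 0.2916 + 0.0004 + 0.0169 = 0.3682
Σp_2ᵢ² = 0.26² + 0.04² + 0.10² + 0.58² + 0.02² = 0.0676 + 0.0016 + 0.0100 + 0.3364 + 0.0004 = 0.4160
O = 0.0982 / √(0.3682 × 0.4160) = 0.0982 / 0.39137 = 0.2509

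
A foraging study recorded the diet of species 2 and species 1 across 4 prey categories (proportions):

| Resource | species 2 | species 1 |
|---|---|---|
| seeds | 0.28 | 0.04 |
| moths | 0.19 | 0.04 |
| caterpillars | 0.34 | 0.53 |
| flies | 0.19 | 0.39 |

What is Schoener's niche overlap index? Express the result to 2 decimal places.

0.61

Σ|p₁ᵢ − p₂ᵢ| = 0.24 + 0.15 + 0.19 + 0.20 = 0.78
D = 1 − ½ × 0.78 = 1 − 0.390 = 0.6100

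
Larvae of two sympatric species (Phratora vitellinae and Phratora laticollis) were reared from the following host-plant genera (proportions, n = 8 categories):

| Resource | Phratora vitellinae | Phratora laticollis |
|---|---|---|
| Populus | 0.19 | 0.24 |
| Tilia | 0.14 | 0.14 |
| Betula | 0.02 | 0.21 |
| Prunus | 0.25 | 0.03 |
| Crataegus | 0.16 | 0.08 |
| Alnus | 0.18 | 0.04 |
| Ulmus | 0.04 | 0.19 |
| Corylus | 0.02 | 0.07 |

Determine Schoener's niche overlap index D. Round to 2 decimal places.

Σ|p₁ᵢ − p₂ᵢ| = 0.05 + 0.00 + 0.19 + 0.22 + 0.08 + 0.14 + 0.15 + 0.05 = 0.88
D = 1 − ½ × 0.88 = 1 − 0.440 = 0.5600

0.56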